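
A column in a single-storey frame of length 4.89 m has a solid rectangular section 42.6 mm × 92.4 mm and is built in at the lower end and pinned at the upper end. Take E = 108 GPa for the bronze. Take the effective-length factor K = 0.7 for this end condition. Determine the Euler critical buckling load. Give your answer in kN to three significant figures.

Buckling occurs about the weak axis: I_min = h·b³/12 with b = 42.6 mm (the shorter side).
I_min = 92.4×42.6³/12 = 5.953×10^5 mm⁴
I = 5.953×10^5 mm⁴ = 5.953×10^-7 m⁴
Effective length L_e = K·L = 0.7 × 4.89 = 3.423 m
P_cr = π²EI / L_e² = π² × 108×10⁹ × 5.953×10^-7 / 3.423² = 5.415×10^4 N

P_cr ≈ 54.2 kN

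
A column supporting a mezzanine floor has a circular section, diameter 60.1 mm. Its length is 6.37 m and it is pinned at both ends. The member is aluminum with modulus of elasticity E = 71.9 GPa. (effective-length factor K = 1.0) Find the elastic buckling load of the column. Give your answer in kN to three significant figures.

P_cr ≈ 11.2 kN

I = πd⁴/64 = π×60.1⁴/64 = 6.404×10^5 mm⁴
I = 6.404×10^5 mm⁴ = 6.404×10^-7 m⁴
Effective length L_e = K·L = 1 × 6.37 = 6.370 m
P_cr = π²EI / L_e² = π² × 71.9×10⁹ × 6.404×10^-7 / 6.370² = 1.120×10^4 N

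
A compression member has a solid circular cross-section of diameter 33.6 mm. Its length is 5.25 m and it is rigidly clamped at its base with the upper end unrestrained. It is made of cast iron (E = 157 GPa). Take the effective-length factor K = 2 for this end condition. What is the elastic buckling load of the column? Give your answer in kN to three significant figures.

I = πd⁴/64 = π×33.6⁴/64 = 6.256×10^4 mm⁴
I = 6.256×10^4 mm⁴ = 6.256×10^-8 m⁴
Effective length L_e = K·L = 2 × 5.25 = 10.50 m
P_cr = π²EI / L_e² = π² × 157×10⁹ × 6.256×10^-8 / 10.50² = 879.3 N

P_cr ≈ 0.879 kN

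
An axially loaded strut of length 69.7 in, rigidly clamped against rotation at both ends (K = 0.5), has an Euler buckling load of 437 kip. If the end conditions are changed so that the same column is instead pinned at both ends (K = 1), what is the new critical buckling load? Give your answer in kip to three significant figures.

P_cr ≈ 109 kip

P_cr ∝ 1/K², so P_cr,new = P_cr,old × (K_old/K_new)² = 437 × (0.5/1)²
= 437 × 0.2500 = 109 kip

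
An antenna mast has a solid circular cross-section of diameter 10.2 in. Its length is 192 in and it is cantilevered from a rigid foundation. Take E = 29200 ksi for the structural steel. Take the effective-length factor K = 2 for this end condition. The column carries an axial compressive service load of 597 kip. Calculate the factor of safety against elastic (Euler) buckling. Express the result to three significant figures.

I = πd⁴/64 = π×10.2⁴/64 = 531.3 in⁴
Effective length L_e = K·L = 2 × 192 = 384.0 in
P_cr = π²EI / L_e² = π² × 29200×10³ × 531.3 / 384.0² = 1.038×10^6 lb
Factor of safety n = P_cr / P = 1038.5 / 597 = 1.74

n ≈ 1.74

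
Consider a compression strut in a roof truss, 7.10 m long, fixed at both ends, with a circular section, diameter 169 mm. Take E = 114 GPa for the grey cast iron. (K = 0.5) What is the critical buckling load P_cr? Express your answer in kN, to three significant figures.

P_cr ≈ 3570 kN

I = πd⁴/64 = π×169⁴/64 = 4.004×10^7 mm⁴
I = 4.004×10^7 mm⁴ = 4.004×10^-5 m⁴
Effective length L_e = K·L = 0.5 × 7.10 = 3.550 m
P_cr = π²EI / L_e² = π² × 114×10⁹ × 4.004×10^-5 / 3.550² = 3.575×10^6 N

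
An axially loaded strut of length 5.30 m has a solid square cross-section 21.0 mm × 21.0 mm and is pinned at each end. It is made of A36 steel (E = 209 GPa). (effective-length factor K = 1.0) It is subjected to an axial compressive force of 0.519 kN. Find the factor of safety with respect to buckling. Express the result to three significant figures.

n ≈ 2.29

I = a⁴/12 = 21.0⁴/12 = 1.621×10^4 mm⁴
I = 1.621×10^4 mm⁴ = 1.621×10^-8 m⁴
Effective length L_e = K·L = 1 × 5.30 = 5.300 m
P_cr = π²EI / L_e² = π² × 209×10⁹ × 1.621×10^-8 / 5.300² = 1.190×10^3 N
Factor of safety n = P_cr / P = 1.1901 / 0.519 = 2.29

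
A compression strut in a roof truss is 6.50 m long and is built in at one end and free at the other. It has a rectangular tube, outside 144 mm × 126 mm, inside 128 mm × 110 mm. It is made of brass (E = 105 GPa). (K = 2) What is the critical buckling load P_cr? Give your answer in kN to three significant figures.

Weak-axis I_min = (h_o·b_o³ − h_i·b_i³)/12 with b_o = 126, b_i = 110.0 mm (shorter outer/inner sides).
I_min = (144×126³ − 128.0×110.0³)/12 = 9.807×10^6 mm⁴
I = 9.807×10^6 mm⁴ = 9.807×10^-6 m⁴
Effective length L_e = K·L = 2 × 6.50 = 13.00 m
P_cr = π²EI / L_e² = π² × 105×10⁹ × 9.807×10^-6 / 13.00² = 6.014×10^4 N

P_cr ≈ 60.1 kN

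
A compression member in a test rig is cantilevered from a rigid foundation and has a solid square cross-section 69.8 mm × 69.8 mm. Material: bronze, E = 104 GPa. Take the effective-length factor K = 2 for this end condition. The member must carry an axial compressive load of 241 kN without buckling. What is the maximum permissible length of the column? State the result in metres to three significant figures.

I = a⁴/12 = 69.8⁴/12 = 1.978×10^6 mm⁴
I = 1.978×10^-6 m⁴
At the buckling limit P_cr = P = 2.410×10^5 N
From P_cr = π²EI/(K·L)²:  L = (1/K)·√(π²EI/P_cr) = (1/2)·√(π²×1.04×10^11×1.978×10^-6/2.410×10^5)
L = 1.45 m

L_max ≈ 1.45 m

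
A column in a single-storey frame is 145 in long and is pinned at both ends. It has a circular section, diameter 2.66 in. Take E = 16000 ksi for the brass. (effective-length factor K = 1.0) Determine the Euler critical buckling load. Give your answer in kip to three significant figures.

P_cr ≈ 18.5 kip

I = πd⁴/64 = π×2.66⁴/64 = 2.458 in⁴
Effective length L_e = K·L = 1 × 145 = 145.0 in
P_cr = π²EI / L_e² = π² × 16000×10³ × 2.458 / 145.0² = 1.846×10^4 lb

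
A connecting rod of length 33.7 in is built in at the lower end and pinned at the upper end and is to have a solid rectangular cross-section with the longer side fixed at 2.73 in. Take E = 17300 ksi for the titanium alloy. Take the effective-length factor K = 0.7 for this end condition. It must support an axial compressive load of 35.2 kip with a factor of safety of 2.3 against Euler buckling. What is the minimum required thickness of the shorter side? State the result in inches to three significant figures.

b ≈ 1.05 in

Required P_cr = n·P = 2.3 × 35.2 = 80.96 kip
L_e = K·L = 0.7 × 33.7 = 23.59 in
Required I = P_cr·L_e²/(π²E) = 8.096×10^4 × 23.59² / (π² × 1.73×10^7) = 0.2639 in⁴
Rectangle, weak axis: I_min = h·b³/12 with h = 2.73 in fixed  ⇒  b = (12I/h)^(1/3) = 1.05 in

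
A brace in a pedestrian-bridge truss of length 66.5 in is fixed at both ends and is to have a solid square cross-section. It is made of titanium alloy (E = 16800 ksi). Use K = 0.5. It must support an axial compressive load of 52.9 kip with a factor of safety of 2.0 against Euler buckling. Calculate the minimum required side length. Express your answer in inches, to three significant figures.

a ≈ 1.71 in

Required P_cr = n·P = 2.0 × 52.9 = 105.8 kip
L_e = K·L = 0.5 × 66.5 = 33.25 in
Required I = P_cr·L_e²/(π²E) = 1.058×10^5 × 33.25² / (π² × 1.68×10^7) = 0.7054 in⁴
Solid square: I = a⁴/12  ⇒  a = (12I)^(1/4) = (12×0.7054)^(1/4) = 1.71 in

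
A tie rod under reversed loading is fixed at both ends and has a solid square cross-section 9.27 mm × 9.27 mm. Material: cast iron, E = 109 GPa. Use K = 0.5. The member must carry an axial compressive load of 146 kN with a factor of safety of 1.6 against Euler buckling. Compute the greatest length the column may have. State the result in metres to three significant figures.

I = a⁴/12 = 9.27⁴/12 = 615.4 mm⁴
I = 6.154×10^-10 m⁴
Required critical load P_cr = n·P = 1.6 × 146 = 233.6 kN = 2.336×10^5 N
From P_cr = π²EI/(K·L)²:  L = (1/K)·√(π²EI/P_cr) = (1/0.5)·√(π²×1.09×10^11×6.154×10^-10/2.336×10^5)
L = 0.106 m

L_max ≈ 0.106 m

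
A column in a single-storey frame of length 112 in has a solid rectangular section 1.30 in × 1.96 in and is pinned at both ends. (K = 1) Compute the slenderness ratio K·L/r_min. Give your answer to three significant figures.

Buckling occurs about the weak axis: I_min = h·b³/12 with b = 1.30 in (the shorter side).
I_min = 1.96×1.30³/12 = 0.3588 in⁴
A = 2.548 in²;  r_min = √(I/A) = √(0.3588/2.548) = 0.3753 in
L_e = K·L = 1 × 112 = 112.0 in
λ = L_e / r_min = 112.00 / 0.3753 = 298

λ ≈ 298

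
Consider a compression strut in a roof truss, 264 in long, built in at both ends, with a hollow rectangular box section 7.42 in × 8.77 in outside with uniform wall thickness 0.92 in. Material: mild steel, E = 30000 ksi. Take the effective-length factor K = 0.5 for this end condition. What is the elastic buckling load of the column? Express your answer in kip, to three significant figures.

P_cr ≈ 3370 kip

Inner dimensions: h_i = 8.77 − 2×0.92 = 6.930 in, b_i = 7.42 − 2×0.92 = 5.580 in
Weak-axis I_min = (h_o·b_o³ − h_i·b_i³)/12 with b_o = 7.42, b_i = 5.580 in (shorter outer/inner sides).
I_min = (8.77×7.42³ − 6.930×5.580³)/12 = 198.2 in⁴
Effective length L_e = K·L = 0.5 × 264 = 132.0 in
P_cr = π²EI / L_e² = π² × 30000×10³ × 198.2 / 132.0² = 3.368×10^6 lb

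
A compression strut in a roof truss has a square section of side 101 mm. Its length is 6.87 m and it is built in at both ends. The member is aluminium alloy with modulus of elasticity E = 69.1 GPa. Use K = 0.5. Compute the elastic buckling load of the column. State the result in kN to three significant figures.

P_cr ≈ 501 kN

I = a⁴/12 = 101⁴/12 = 8.672×10^6 mm⁴
I = 8.672×10^6 mm⁴ = 8.672×10^-6 m⁴
Effective length L_e = K·L = 0.5 × 6.87 = 3.435 m
P_cr = π²EI / L_e² = π² × 69.1×10⁹ × 8.672×10^-6 / 3.435² = 5.012×10^5 N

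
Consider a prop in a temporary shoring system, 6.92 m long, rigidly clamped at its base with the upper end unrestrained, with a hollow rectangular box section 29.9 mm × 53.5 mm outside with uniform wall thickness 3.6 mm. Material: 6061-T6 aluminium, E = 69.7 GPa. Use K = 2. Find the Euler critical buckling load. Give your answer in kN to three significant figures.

Inner dimensions: h_i = 53.5 − 2×3.6 = 46.30 mm, b_i = 29.9 − 2×3.6 = 22.70 mm
Weak-axis I_min = (h_o·b_o³ − h_i·b_i³)/12 with b_o = 29.9, b_i = 22.70 mm (shorter outer/inner sides).
I_min = (53.5×29.9³ − 46.30×22.70³)/12 = 7.404×10^4 mm⁴
I = 7.404×10^4 mm⁴ = 7.404×10^-8 m⁴
Effective length L_e = K·L = 2 × 6.92 = 13.84 m
P_cr = π²EI / L_e² = π² × 69.7×10⁹ × 7.404×10^-8 / 13.84² = 265.9 N

P_cr ≈ 0.266 kN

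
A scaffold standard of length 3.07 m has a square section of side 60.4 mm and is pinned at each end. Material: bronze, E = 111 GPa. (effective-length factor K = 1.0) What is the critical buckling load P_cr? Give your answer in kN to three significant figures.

I = a⁴/12 = 60.4⁴/12 = 1.109×10^6 mm⁴
I = 1.109×10^6 mm⁴ = 1.109×10^-6 m⁴
Effective length L_e = K·L = 1 × 3.07 = 3.070 m
P_cr = π²EI / L_e² = π² × 111×10⁹ × 1.109×10^-6 / 3.070² = 1.289×10^5 N

P_cr ≈ 129 kN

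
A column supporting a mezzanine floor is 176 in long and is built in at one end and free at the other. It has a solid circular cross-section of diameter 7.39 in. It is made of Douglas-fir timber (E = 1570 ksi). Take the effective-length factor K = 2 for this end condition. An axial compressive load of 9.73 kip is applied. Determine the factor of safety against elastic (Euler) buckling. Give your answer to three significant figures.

n ≈ 1.88

I = πd⁴/64 = π×7.39⁴/64 = 146.4 in⁴
Effective length L_e = K·L = 2 × 176 = 352.0 in
P_cr = π²EI / L_e² = π² × 1570×10³ × 146.4 / 352.0² = 1.831×10^4 lb
Factor of safety n = P_cr / P = 18.309 / 9.73 = 1.88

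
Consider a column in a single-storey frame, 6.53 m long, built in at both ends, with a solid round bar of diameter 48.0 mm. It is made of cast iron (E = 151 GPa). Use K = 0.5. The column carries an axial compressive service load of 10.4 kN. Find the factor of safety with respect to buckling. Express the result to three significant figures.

I = πd⁴/64 = π×48.0⁴/64 = 2.606×10^5 mm⁴
I = 2.606×10^5 mm⁴ = 2.606×10^-7 m⁴
Effective length L_e = K·L = 0.5 × 6.53 = 3.265 m
P_cr = π²EI / L_e² = π² × 151×10⁹ × 2.606×10^-7 / 3.265² = 3.643×10^4 N
Factor of safety n = P_cr / P = 36.429 / 10.4 = 3.50

n ≈ 3.50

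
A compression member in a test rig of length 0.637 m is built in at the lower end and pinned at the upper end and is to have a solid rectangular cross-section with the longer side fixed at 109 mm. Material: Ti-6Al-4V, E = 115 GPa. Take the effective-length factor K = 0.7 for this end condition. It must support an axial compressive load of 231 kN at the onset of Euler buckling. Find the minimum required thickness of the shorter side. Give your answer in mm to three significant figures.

b ≈ 16.5 mm

L_e = K·L = 0.7 × 0.637 = 0.4459 m
Required I = P_cr·L_e²/(π²E) = 2.310×10^5 × 0.4459² / (π² × 1.15×10^11) = 4.047×10^-8 m⁴
I_req = 4.047×10^4 mm⁴
Rectangle, weak axis: I_min = h·b³/12 with h = 109 mm fixed  ⇒  b = (12I/h)^(1/3) = 16.5 mm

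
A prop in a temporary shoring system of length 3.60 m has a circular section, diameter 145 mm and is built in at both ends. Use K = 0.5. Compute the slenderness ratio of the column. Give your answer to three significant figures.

λ ≈ 49.7

For a solid circle r = d/4 = 145/4 = 36.25 mm
L_e = K·L = 0.5 × 3.60 m = 1.800 m = 1800.0 mm
λ = L_e / r_min = 1800.0 / 36.25 = 49.7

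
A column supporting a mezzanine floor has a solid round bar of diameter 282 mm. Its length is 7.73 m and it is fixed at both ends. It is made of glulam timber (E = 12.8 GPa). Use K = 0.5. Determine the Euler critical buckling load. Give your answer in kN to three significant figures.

I = πd⁴/64 = π×282⁴/64 = 3.104×10^8 mm⁴
I = 3.104×10^8 mm⁴ = 3.104×10^-4 m⁴
Effective length L_e = K·L = 0.5 × 7.73 = 3.865 m
P_cr = π²EI / L_e² = π² × 12.8×10⁹ × 3.104×10^-4 / 3.865² = 2.625×10^6 N

P_cr ≈ 2630 kN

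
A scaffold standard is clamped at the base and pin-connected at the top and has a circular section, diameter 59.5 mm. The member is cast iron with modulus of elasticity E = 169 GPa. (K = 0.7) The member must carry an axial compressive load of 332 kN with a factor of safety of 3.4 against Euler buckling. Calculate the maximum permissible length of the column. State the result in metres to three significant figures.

L_max ≈ 1.36 m

I = πd⁴/64 = π×59.5⁴/64 = 6.152×10^5 mm⁴
I = 6.152×10^-7 m⁴
Required critical load P_cr = n·P = 3.4 × 332 = 1129 kN = 1.129×10^6 N
From P_cr = π²EI/(K·L)²:  L = (1/K)·√(π²EI/P_cr) = (1/0.7)·√(π²×1.69×10^11×6.152×10^-7/1.129×10^6)
L = 1.36 m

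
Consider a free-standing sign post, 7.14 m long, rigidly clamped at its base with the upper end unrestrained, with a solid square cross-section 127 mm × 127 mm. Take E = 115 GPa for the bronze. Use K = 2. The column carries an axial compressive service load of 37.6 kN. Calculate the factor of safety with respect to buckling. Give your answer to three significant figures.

n ≈ 3.21

I = a⁴/12 = 127⁴/12 = 2.168×10^7 mm⁴
I = 2.168×10^7 mm⁴ = 2.168×10^-5 m⁴
Effective length L_e = K·L = 2 × 7.14 = 14.28 m
P_cr = π²EI / L_e² = π² × 115×10⁹ × 2.168×10^-5 / 14.28² = 1.207×10^5 N
Factor of safety n = P_cr / P = 120.66 / 37.6 = 3.21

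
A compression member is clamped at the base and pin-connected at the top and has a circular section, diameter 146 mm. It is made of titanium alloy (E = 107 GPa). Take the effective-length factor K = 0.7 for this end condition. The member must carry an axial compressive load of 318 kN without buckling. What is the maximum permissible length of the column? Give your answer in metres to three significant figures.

L_max ≈ 12.3 m

I = πd⁴/64 = π×146⁴/64 = 2.230×10^7 mm⁴
I = 2.230×10^-5 m⁴
At the buckling limit P_cr = P = 3.180×10^5 N
From P_cr = π²EI/(K·L)²:  L = (1/K)·√(π²EI/P_cr) = (1/0.7)·√(π²×1.07×10^11×2.230×10^-5/3.180×10^5)
L = 12.3 m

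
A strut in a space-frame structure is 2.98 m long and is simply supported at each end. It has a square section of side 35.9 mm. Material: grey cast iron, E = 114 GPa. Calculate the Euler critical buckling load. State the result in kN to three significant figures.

I = a⁴/12 = 35.9⁴/12 = 1.384×10^5 mm⁴
I = 1.384×10^5 mm⁴ = 1.384×10^-7 m⁴
Effective length L_e = K·L = 1 × 2.98 = 2.980 m
P_cr = π²EI / L_e² = π² × 114×10⁹ × 1.384×10^-7 / 2.980² = 1.754×10^4 N

P_cr ≈ 17.5 kN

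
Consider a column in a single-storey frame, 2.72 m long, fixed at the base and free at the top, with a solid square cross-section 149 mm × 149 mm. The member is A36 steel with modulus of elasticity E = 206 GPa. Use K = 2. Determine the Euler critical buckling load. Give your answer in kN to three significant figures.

P_cr ≈ 2820 kN

I = a⁴/12 = 149⁴/12 = 4.107×10^7 mm⁴
I = 4.107×10^7 mm⁴ = 4.107×10^-5 m⁴
Effective length L_e = K·L = 2 × 2.72 = 5.440 m
P_cr = π²EI / L_e² = π² × 206×10⁹ × 4.107×10^-5 / 5.440² = 2.822×10^6 N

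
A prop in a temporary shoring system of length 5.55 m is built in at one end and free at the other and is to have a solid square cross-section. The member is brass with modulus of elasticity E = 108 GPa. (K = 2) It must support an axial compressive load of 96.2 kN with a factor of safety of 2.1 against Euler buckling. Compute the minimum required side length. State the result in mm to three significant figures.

a ≈ 129 mm

Required P_cr = n·P = 2.1 × 96.2 = 202.0 kN
L_e = K·L = 2 × 5.55 = 11.10 m
Required I = P_cr·L_e²/(π²E) = 2.020×10^5 × 11.10² / (π² × 1.08×10^11) = 2.335×10^-5 m⁴
I_req = 2.335×10^7 mm⁴
Solid square: I = a⁴/12  ⇒  a = (12I)^(1/4) = (12×2.335×10^7)^(1/4) = 129 mm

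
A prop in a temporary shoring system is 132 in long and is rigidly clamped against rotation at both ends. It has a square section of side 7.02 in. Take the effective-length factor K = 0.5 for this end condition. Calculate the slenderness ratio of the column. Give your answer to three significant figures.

λ ≈ 32.6

For a square r = a/√12 = 7.02/√12 = 2.026 in
L_e = K·L = 0.5 × 132 = 66.00 in
λ = L_e / r_min = 66.000 / 2.026 = 32.6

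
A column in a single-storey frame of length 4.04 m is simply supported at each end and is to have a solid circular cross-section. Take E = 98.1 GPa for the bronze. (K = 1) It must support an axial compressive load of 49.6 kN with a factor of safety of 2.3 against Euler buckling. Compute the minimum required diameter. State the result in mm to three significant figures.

d ≈ 79.1 mm

Required P_cr = n·P = 2.3 × 49.6 = 114.1 kN
L_e = K·L = 1 × 4.04 = 4.040 m
Required I = P_cr·L_e²/(π²E) = 1.141×10^5 × 4.040² / (π² × 9.81×10^10) = 1.923×10^-6 m⁴
I_req = 1.923×10^6 mm⁴
Solid circle: I = πd⁴/64  ⇒  d = (64I/π)^(1/4) = (64×1.923×10^6/π)^(1/4) = 79.1 mm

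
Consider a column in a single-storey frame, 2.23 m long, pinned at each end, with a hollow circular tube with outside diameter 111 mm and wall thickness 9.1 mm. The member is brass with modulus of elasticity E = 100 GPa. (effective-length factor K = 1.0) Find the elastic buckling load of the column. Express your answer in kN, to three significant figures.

Inner diameter d_i = 111 − 2×9.1 = 92.80 mm
I = π(d_o⁴ − d_i⁴)/64 = π(111⁴ − 92.80⁴)/64 = 3.811×10^6 mm⁴
I = 3.811×10^6 mm⁴ = 3.811×10^-6 m⁴
Effective length L_e = K·L = 1 × 2.23 = 2.230 m
P_cr = π²EI / L_e² = π² × 100×10⁹ × 3.811×10^-6 / 2.230² = 7.564×10^5 N

P_cr ≈ 756 kN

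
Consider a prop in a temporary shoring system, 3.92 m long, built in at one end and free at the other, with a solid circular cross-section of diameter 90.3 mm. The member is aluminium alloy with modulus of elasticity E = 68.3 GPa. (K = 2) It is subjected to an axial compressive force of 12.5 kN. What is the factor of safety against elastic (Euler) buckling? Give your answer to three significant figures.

n ≈ 2.86

I = πd⁴/64 = π×90.3⁴/64 = 3.264×10^6 mm⁴
I = 3.264×10^6 mm⁴ = 3.264×10^-6 m⁴
Effective length L_e = K·L = 2 × 3.92 = 7.840 m
P_cr = π²EI / L_e² = π² × 68.3×10⁹ × 3.264×10^-6 / 7.840² = 3.579×10^4 N
Factor of safety n = P_cr / P = 35.794 / 12.5 = 2.86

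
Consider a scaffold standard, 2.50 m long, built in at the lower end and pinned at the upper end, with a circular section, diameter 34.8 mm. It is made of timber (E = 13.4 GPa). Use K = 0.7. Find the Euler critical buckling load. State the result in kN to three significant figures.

P_cr ≈ 3.11 kN

I = πd⁴/64 = π×34.8⁴/64 = 7.199×10^4 mm⁴
I = 7.199×10^4 mm⁴ = 7.199×10^-8 m⁴
Effective length L_e = K·L = 0.7 × 2.50 = 1.750 m
P_cr = π²EI / L_e² = π² × 13.4×10⁹ × 7.199×10^-8 / 1.750² = 3.109×10^3 N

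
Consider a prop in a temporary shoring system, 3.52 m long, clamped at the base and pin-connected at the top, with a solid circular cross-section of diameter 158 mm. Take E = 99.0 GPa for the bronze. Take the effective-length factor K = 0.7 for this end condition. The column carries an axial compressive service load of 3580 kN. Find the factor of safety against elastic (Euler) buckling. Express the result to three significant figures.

n ≈ 1.38

I = πd⁴/64 = π×158⁴/64 = 3.059×10^7 mm⁴
I = 3.059×10^7 mm⁴ = 3.059×10^-5 m⁴
Effective length L_e = K·L = 0.7 × 3.52 = 2.464 m
P_cr = π²EI / L_e² = π² × 99.0×10⁹ × 3.059×10^-5 / 2.464² = 4.923×10^6 N
Factor of safety n = P_cr / P = 4923.2 / 3580 = 1.38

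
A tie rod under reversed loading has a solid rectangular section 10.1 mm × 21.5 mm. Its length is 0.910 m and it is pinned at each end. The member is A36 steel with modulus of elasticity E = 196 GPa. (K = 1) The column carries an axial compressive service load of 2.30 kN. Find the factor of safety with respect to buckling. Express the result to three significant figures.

Buckling occurs about the weak axis: I_min = h·b³/12 with b = 10.1 mm (the shorter side).
I_min = 21.5×10.1³/12 = 1.846×10^3 mm⁴
I = 1.846×10^3 mm⁴ = 1.846×10^-9 m⁴
Effective length L_e = K·L = 1 × 0.910 = 0.9100 m
P_cr = π²EI / L_e² = π² × 196×10⁹ × 1.846×10^-9 / 0.9100² = 4.312×10^3 N
Factor of safety n = P_cr / P = 4.3122 / 2.30 = 1.87

n ≈ 1.87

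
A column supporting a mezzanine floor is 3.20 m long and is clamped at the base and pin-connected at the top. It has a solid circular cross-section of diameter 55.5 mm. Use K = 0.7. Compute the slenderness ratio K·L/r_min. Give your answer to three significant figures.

For a solid circle r = d/4 = 55.5/4 = 13.88 mm
L_e = K·L = 0.7 × 3.20 m = 2.240 m = 2240.0 mm
λ = L_e / r_min = 2240.0 / 13.88 = 161

λ ≈ 161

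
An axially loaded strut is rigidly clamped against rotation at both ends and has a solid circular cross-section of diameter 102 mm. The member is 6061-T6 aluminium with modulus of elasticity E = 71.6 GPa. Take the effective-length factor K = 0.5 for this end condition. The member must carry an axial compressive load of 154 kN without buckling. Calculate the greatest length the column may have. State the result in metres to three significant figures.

I = πd⁴/64 = π×102⁴/64 = 5.313×10^6 mm⁴
I = 5.313×10^-6 m⁴
At the buckling limit P_cr = P = 1.540×10^5 N
From P_cr = π²EI/(K·L)²:  L = (1/K)·√(π²EI/P_cr) = (1/0.5)·√(π²×7.16×10^10×5.313×10^-6/1.540×10^5)
L = 9.88 m

L_max ≈ 9.88 m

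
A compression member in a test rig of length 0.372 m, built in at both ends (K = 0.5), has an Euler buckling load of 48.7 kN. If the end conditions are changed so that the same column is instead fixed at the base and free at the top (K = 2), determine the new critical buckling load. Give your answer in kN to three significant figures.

P_cr ∝ 1/K², so P_cr,new = P_cr,old × (K_old/K_new)² = 48.7 × (0.5/2)²
= 48.7 × 0.06250 = 3.04 kN

P_cr ≈ 3.04 kN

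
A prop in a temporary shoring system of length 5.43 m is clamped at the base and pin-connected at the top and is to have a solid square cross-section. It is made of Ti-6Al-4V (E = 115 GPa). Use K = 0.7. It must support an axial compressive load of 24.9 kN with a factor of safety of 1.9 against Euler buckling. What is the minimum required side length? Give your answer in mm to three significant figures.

Required P_cr = n·P = 1.9 × 24.9 = 47.31 kN
L_e = K·L = 0.7 × 5.43 = 3.801 m
Required I = P_cr·L_e²/(π²E) = 4.731×10^4 × 3.801² / (π² × 1.15×10^11) = 6.022×10^-7 m⁴
I_req = 6.022×10^5 mm⁴
Solid square: I = a⁴/12  ⇒  a = (12I)^(1/4) = (12×6.022×10^5)^(1/4) = 51.8 mm

a ≈ 51.8 mm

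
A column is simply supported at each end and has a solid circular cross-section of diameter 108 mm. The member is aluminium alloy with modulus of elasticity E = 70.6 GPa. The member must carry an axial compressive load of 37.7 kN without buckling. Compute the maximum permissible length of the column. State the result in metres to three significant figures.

L_max ≈ 11.1 m

I = πd⁴/64 = π×108⁴/64 = 6.678×10^6 mm⁴
I = 6.678×10^-6 m⁴
At the buckling limit P_cr = P = 3.770×10^4 N
From P_cr = π²EI/(K·L)²:  L = (1/K)·√(π²EI/P_cr) = (1/1)·√(π²×7.06×10^10×6.678×10^-6/3.770×10^4)
L = 11.1 m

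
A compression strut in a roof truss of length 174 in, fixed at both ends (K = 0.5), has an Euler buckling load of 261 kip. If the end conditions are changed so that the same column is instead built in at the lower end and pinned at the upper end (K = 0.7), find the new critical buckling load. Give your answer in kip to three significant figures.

P_cr ≈ 133 kip

P_cr ∝ 1/K², so P_cr,new = P_cr,old × (K_old/K_new)² = 261 × (0.5/0.7)²
= 261 × 0.5102 = 133 kip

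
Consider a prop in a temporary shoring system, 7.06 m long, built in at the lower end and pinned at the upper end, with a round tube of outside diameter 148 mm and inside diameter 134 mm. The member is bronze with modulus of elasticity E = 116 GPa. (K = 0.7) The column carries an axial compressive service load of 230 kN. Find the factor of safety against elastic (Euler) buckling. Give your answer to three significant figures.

n ≈ 1.57

d_o = 148 mm, d_i = 134 mm
I = π(d_o⁴ − d_i⁴)/64 = π(148⁴ − 134.0⁴)/64 = 7.725×10^6 mm⁴
I = 7.725×10^6 mm⁴ = 7.725×10^-6 m⁴
Effective length L_e = K·L = 0.7 × 7.06 = 4.942 m
P_cr = π²EI / L_e² = π² × 116×10⁹ × 7.725×10^-6 / 4.942² = 3.621×10^5 N
Factor of safety n = P_cr / P = 362.11 / 230 = 1.57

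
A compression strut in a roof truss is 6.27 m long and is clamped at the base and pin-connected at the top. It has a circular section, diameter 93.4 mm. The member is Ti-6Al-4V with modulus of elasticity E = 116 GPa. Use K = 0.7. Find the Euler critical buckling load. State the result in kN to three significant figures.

P_cr ≈ 222 kN

I = πd⁴/64 = π×93.4⁴/64 = 3.736×10^6 mm⁴
I = 3.736×10^6 mm⁴ = 3.736×10^-6 m⁴
Effective length L_e = K·L = 0.7 × 6.27 = 4.389 m
P_cr = π²EI / L_e² = π² × 116×10⁹ × 3.736×10^-6 / 4.389² = 2.220×10^5 N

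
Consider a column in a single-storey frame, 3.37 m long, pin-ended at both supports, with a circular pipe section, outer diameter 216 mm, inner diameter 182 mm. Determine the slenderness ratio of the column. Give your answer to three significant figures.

d_o = 216 mm, d_i = 182 mm
I = π(d_o⁴ − d_i⁴)/64 = π(216⁴ − 182.0⁴)/64 = 5.299×10^7 mm⁴
A = 1.063×10^4 mm²;  r_min = √(I/A) = √(5.299×10^7/1.063×10^4) = 70.61 mm
L_e = K·L = 1 × 3.37 m = 3.370 m = 3370.0 mm
λ = L_e / r_min = 3370.0 / 70.61 = 47.7

λ ≈ 47.7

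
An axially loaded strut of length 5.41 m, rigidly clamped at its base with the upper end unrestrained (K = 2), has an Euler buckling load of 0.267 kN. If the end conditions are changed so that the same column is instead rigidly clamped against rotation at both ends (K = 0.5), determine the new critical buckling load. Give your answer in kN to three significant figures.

P_cr ≈ 4.27 kN

P_cr ∝ 1/K², so P_cr,new = P_cr,old × (K_old/K_new)² = 0.267 × (2/0.5)²
= 0.267 × 16.00 = 4.27 kN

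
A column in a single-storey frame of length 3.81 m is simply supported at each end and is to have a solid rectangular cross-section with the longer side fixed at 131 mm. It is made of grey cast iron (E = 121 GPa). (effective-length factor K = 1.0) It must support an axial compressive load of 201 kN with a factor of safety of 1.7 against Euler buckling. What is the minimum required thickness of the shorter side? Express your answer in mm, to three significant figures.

Required P_cr = n·P = 1.7 × 201 = 341.7 kN
L_e = K·L = 1 × 3.81 = 3.810 m
Required I = P_cr·L_e²/(π²E) = 3.417×10^5 × 3.810² / (π² × 1.21×10^11) = 4.153×10^-6 m⁴
I_req = 4.153×10^6 mm⁴
Rectangle, weak axis: I_min = h·b³/12 with h = 131 mm fixed  ⇒  b = (12I/h)^(1/3) = 72.5 mm

b ≈ 72.5 mm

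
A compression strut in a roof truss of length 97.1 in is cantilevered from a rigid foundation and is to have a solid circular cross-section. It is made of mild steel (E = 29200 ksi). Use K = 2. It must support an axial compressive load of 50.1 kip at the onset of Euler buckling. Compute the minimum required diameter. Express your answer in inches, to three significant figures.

L_e = K·L = 2 × 97.1 = 194.2 in
Required I = P_cr·L_e²/(π²E) = 5.010×10^4 × 194.2² / (π² × 2.92×10^7) = 6.556 in⁴
Solid circle: I = πd⁴/64  ⇒  d = (64I/π)^(1/4) = (64×6.556/π)^(1/4) = 3.40 in

d ≈ 3.40 in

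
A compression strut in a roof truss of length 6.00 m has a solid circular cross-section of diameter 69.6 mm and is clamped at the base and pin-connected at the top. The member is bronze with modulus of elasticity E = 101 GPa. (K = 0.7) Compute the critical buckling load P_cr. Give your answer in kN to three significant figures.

P_cr ≈ 65.1 kN

I = πd⁴/64 = π×69.6⁴/64 = 1.152×10^6 mm⁴
I = 1.152×10^6 mm⁴ = 1.152×10^-6 m⁴
Effective length L_e = K·L = 0.7 × 6.00 = 4.200 m
P_cr = π²EI / L_e² = π² × 101×10⁹ × 1.152×10^-6 / 4.200² = 6.509×10^4 N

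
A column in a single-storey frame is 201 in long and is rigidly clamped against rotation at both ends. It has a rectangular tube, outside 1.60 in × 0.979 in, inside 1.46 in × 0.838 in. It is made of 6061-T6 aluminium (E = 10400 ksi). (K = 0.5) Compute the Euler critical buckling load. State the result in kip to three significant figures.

P_cr ≈ 0.544 kip

Weak-axis I_min = (h_o·b_o³ − h_i·b_i³)/12 with b_o = 0.979, b_i = 0.8380 in (shorter outer/inner sides).
I_min = (1.60×0.979³ − 1.460×0.8380³)/12 = 5.351×10^-2 in⁴
Effective length L_e = K·L = 0.5 × 201 = 100.5 in
P_cr = π²EI / L_e² = π² × 10400×10³ × 5.351×10^-2 / 100.5² = 543.8 lb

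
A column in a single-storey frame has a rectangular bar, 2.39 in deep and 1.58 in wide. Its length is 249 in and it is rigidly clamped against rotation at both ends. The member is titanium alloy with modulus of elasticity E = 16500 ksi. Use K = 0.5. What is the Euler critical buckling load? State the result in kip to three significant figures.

P_cr ≈ 8.25 kip

Buckling occurs about the weak axis: I_min = h·b³/12 with b = 1.58 in (the shorter side).
I_min = 2.39×1.58³/12 = 0.7856 in⁴
Effective length L_e = K·L = 0.5 × 249 = 124.5 in
P_cr = π²EI / L_e² = π² × 16500×10³ × 0.7856 / 124.5² = 8.253×10^3 lb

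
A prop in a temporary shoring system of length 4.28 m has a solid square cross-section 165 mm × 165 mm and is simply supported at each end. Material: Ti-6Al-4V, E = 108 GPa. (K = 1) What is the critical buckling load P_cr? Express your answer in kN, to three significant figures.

P_cr ≈ 3590 kN

I = a⁴/12 = 165⁴/12 = 6.177×10^7 mm⁴
I = 6.177×10^7 mm⁴ = 6.177×10^-5 m⁴
Effective length L_e = K·L = 1 × 4.28 = 4.280 m
P_cr = π²EI / L_e² = π² × 108×10⁹ × 6.177×10^-5 / 4.280² = 3.594×10^6 N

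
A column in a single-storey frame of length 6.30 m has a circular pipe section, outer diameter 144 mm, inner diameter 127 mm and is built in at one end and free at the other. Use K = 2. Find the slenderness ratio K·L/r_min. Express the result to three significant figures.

d_o = 144 mm, d_i = 127 mm
I = π(d_o⁴ − d_i⁴)/64 = π(144⁴ − 127.0⁴)/64 = 8.337×10^6 mm⁴
A = 3.618×10^3 mm²;  r_min = √(I/A) = √(8.337×10^6/3.618×10^3) = 48.00 mm
L_e = K·L = 2 × 6.30 m = 12.60 m = 12600 mm
λ = L_e / r_min = 12600 / 48.00 = 262

λ ≈ 262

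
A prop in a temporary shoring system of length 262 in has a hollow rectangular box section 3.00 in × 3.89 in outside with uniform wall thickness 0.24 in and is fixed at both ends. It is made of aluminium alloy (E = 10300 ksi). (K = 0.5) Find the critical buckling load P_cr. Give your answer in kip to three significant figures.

Inner dimensions: h_i = 3.89 − 2×0.24 = 3.410 in, b_i = 3.00 − 2×0.24 = 2.520 in
Weak-axis I_min = (h_o·b_o³ − h_i·b_i³)/12 with b_o = 3.00, b_i = 2.520 in (shorter outer/inner sides).
I_min = (3.89×3.00³ − 3.410×2.520³)/12 = 4.205 in⁴
Effective length L_e = K·L = 0.5 × 262 = 131.0 in
P_cr = π²EI / L_e² = π² × 10300×10³ × 4.205 / 131.0² = 2.491×10^4 lb

P_cr ≈ 24.9 kip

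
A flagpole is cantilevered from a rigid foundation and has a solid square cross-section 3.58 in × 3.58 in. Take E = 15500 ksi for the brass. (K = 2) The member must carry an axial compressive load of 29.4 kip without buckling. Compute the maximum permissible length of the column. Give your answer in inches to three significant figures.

I = a⁴/12 = 3.58⁴/12 = 13.69 in⁴
At the buckling limit P_cr = P = 2.940×10^4 lb
From P_cr = π²EI/(K·L)²:  L = (1/K)·√(π²EI/P_cr) = (1/2)·√(π²×1.55×10^7×13.69/2.940×10^4)
L = 133 in

L_max ≈ 133 in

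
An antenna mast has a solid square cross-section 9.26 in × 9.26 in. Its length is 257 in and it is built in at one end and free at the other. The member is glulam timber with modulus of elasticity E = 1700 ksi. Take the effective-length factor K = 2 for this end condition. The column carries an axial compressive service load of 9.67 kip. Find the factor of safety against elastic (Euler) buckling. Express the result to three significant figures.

I = a⁴/12 = 9.26⁴/12 = 612.7 in⁴
Effective length L_e = K·L = 2 × 257 = 514.0 in
P_cr = π²EI / L_e² = π² × 1700×10³ × 612.7 / 514.0² = 3.891×10^4 lb
Factor of safety n = P_cr / P = 38.912 / 9.67 = 4.02

n ≈ 4.02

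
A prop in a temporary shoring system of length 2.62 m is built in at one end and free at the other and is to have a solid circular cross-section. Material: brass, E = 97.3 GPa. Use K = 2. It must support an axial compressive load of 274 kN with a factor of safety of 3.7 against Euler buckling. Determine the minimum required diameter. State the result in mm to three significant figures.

d ≈ 156 mm

Required P_cr = n·P = 3.7 × 274 = 1014 kN
L_e = K·L = 2 × 2.62 = 5.240 m
Required I = P_cr·L_e²/(π²E) = 1.014×10^6 × 5.240² / (π² × 9.73×10^10) = 2.899×10^-5 m⁴
I_req = 2.899×10^7 mm⁴
Solid circle: I = πd⁴/64  ⇒  d = (64I/π)^(1/4) = (64×2.899×10^7/π)^(1/4) = 156 mm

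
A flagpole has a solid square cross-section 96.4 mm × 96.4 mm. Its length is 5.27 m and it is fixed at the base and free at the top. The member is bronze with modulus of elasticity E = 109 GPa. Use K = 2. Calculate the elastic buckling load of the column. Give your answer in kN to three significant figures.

I = a⁴/12 = 96.4⁴/12 = 7.197×10^6 mm⁴
I = 7.197×10^6 mm⁴ = 7.197×10^-6 m⁴
Effective length L_e = K·L = 2 × 5.27 = 10.54 m
P_cr = π²EI / L_e² = π² × 109×10⁹ × 7.197×10^-6 / 10.54² = 6.969×10^4 N

P_cr ≈ 69.7 kN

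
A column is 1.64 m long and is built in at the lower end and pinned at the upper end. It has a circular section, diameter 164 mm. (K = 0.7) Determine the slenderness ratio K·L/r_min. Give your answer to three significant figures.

For a solid circle r = d/4 = 164/4 = 41.00 mm
L_e = K·L = 0.7 × 1.64 m = 1.148 m = 1148.0 mm
λ = L_e / r_min = 1148.0 / 41.00 = 28.0

λ ≈ 28.0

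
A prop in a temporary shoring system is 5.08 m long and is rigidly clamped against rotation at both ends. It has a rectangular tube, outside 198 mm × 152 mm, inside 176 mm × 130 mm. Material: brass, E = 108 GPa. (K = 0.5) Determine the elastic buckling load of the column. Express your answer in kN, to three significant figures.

P_cr ≈ 4250 kN

Weak-axis I_min = (h_o·b_o³ − h_i·b_i³)/12 with b_o = 152, b_i = 130.0 mm (shorter outer/inner sides).
I_min = (198×152³ − 176.0×130.0³)/12 = 2.572×10^7 mm⁴
I = 2.572×10^7 mm⁴ = 2.572×10^-5 m⁴
Effective length L_e = K·L = 0.5 × 5.08 = 2.540 m
P_cr = π²EI / L_e² = π² × 108×10⁹ × 2.572×10^-5 / 2.540² = 4.250×10^6 N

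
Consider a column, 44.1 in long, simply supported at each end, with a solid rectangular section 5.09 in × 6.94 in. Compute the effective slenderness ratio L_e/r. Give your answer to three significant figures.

For a rectangle r_min = b/√12 = 5.09/√12 = 1.469 in
L_e = K·L = 1 × 44.1 = 44.10 in
λ = L_e / r_min = 44.100 / 1.469 = 30.0

λ ≈ 30.0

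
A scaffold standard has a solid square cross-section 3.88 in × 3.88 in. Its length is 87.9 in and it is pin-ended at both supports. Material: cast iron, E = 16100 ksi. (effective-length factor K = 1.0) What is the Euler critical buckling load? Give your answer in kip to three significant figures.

I = a⁴/12 = 3.88⁴/12 = 18.89 in⁴
Effective length L_e = K·L = 1 × 87.9 = 87.90 in
P_cr = π²EI / L_e² = π² × 16100×10³ × 18.89 / 87.90² = 3.884×10^5 lb

P_cr ≈ 388 kip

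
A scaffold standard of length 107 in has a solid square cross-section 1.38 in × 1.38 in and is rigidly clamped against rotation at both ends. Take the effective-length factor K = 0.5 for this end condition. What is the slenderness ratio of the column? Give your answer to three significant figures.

λ ≈ 134

For a square r = a/√12 = 1.38/√12 = 0.3984 in
L_e = K·L = 0.5 × 107 = 53.50 in
λ = L_e / r_min = 53.500 / 0.3984 = 134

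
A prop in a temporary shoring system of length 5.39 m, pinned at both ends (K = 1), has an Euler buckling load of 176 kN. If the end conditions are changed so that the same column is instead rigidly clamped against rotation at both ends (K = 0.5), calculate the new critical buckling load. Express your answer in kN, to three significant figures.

P_cr ∝ 1/K², so P_cr,new = P_cr,old × (K_old/K_new)² = 176 × (1/0.5)²
= 176 × 4.000 = 704 kN

P_cr ≈ 704 kN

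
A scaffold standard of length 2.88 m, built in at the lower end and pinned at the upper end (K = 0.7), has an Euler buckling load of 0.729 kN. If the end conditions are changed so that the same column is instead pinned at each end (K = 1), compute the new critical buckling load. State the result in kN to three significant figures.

P_cr ≈ 0.357 kN

P_cr ∝ 1/K², so P_cr,new = P_cr,old × (K_old/K_new)² = 0.729 × (0.7/1)²
= 0.729 × 0.4900 = 0.357 kN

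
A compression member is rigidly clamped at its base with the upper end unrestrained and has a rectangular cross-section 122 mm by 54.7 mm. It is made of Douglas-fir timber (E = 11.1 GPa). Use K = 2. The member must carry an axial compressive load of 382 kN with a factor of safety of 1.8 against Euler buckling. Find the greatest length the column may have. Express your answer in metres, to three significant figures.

Buckling occurs about the weak axis: I_min = h·b³/12 with b = 54.7 mm (the shorter side).
I_min = 122×54.7³/12 = 1.664×10^6 mm⁴
I = 1.664×10^-6 m⁴
Required critical load P_cr = n·P = 1.8 × 382 = 687.6 kN = 6.876×10^5 N
From P_cr = π²EI/(K·L)²:  L = (1/K)·√(π²EI/P_cr) = (1/2)·√(π²×1.11×10^10×1.664×10^-6/6.876×10^5)
L = 0.257 m

L_max ≈ 0.257 m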